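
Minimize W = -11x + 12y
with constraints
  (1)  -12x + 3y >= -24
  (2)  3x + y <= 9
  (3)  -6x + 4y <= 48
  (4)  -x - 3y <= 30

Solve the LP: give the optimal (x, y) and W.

x = -6/13, y = -128/13, minimum W = -1470/13

Vertices and W = -11x + 12y:
  (17/7, 12/7) → W = -43/7
  (-6/13, -128/13) → W = -1470/13
  (-2/3, 11) → W = 418/3
  (-12, -6) → W = 60

The binding constraints are -12x + 3y = -24 and -x - 3y = 30.
Solving simultaneously gives x = -6/13, y = -128/13.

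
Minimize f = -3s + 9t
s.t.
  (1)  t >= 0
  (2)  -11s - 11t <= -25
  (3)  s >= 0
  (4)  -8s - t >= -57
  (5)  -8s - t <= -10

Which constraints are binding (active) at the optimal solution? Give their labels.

(1) and (4)

Extreme points and f = -3s + 9t:
  (25/11, 0) → f = -75/11
  (57/8, 0) → f = -171/8
  (85/77, 90/77) → f = 555/77
  (0, 57) → f = 513
  (0, 10) → f = 90

The minimum is at (57/8, 0). Substituting into each constraint, equality holds for (1) and (4); the remaining constraints have slack.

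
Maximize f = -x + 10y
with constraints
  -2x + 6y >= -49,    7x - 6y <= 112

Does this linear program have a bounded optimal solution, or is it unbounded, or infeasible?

unbounded

From the feasible point (63/5, -119/30), moving in the direction (6, 7) keeps every constraint satisfied while f increases without bound.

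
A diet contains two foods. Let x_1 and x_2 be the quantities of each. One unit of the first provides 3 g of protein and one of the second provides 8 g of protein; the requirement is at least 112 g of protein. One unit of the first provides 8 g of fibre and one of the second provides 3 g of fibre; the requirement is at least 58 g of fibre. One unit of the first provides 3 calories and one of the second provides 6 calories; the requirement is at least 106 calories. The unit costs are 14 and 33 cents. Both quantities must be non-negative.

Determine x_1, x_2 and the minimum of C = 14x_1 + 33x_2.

x_1 = 88/3, x_2 = 3, minimum C = 1529/3

Extreme points and C = 14x_1 + 33x_2:
  (0, 58/3) → C = 638
  (112/3, 0) → C = 1568/3
  (88/3, 3) → C = 1529/3
  (10/13, 674/39) → C = 7554/13
The feasible region is unbounded (it extends along (0, 1), (1, 0)), but C strictly increases along every unbounded feasible direction, so there is no improving ray and the minimum is attained at a vertex.

The binding constraints are 3x_1 + 8x_2 = 112 and 3x_1 + 6x_2 = 106.
Solving simultaneously gives x_1 = 88/3, x_2 = 3.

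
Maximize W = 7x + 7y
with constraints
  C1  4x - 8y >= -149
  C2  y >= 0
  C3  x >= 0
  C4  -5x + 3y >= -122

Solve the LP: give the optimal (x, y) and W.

x = 1423/28, y = 1233/28, maximum W = 664

Feasible corners and W = 7x + 7y:
  (0, 149/8) → W = 1043/8
  (1423/28, 1233/28) → W = 664
  (0, 0) → W = 0
  (122/5, 0) → W = 854/5

The optimum lies where 4x - 8y = -149 and -5x + 3y = -122.
Solving simultaneously gives x = 1423/28, y = 1233/28.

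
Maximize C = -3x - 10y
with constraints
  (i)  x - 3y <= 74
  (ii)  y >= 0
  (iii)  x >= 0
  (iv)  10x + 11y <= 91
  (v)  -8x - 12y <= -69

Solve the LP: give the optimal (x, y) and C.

Extreme points and C = -3x - 10y:
  (91/10, 0) → C = -273/10
  (69/8, 0) → C = -207/8
  (0, 91/11) → C = -910/11
  (0, 23/4) → C = -115/2

x = 69/8, y = 0, maximum C = -207/8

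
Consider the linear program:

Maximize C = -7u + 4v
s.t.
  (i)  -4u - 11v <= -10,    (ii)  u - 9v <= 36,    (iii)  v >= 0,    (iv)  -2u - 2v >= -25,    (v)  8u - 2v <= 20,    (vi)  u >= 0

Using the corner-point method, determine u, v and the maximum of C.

u = 0, v = 25/2, maximum C = 50

Extreme points and C = -7u + 4v:
  (5/2, 0) → C = -35/2
  (0, 10/11) → C = 40/11
  (9/2, 8) → C = 1/2
  (0, 25/2) → C = 50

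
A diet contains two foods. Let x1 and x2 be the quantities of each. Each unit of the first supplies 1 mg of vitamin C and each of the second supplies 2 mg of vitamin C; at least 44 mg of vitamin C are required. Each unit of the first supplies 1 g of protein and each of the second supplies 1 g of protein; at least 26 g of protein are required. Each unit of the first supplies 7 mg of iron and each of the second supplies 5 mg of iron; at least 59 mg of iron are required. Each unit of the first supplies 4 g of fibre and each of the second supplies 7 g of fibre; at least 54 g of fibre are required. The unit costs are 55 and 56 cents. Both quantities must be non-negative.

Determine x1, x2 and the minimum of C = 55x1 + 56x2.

x1 = 8, x2 = 18, minimum C = 1448

The feasible region is unbounded (it extends along (0, 1), (1, 0)), but C strictly increases along every unbounded feasible direction, so there is no improving ray and the minimum is attained at a vertex.

The optimum lies where x1 + 2x2 = 44 and x1 + x2 = 26.
Solving simultaneously gives x1 = 8, x2 = 18.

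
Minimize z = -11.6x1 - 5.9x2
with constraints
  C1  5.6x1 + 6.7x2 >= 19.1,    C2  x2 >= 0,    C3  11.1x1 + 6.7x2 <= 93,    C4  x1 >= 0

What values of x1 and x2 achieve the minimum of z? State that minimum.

Feasible corners and z = -11.6x1 - 5.9x2:
  (191/56, 0) → z = -5539/140
  (0, 191/67) → z = -11269/670
  (310/37, 0) → z = -3596/37
  (0, 930/67) → z = -5487/67

x1 = 310/37, x2 = 0, minimum z = -3596/37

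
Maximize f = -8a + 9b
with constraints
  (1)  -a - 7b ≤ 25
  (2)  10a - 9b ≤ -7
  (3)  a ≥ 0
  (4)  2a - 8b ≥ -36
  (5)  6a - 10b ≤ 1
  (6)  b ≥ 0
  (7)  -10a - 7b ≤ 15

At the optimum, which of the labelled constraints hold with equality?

(3) and (4)

Feasible corners and f = -8a + 9b:
  (0, 7/9) → f = 7
  (134/31, 173/31) → f = 485/31
  (0, 9/2) → f = 81/2

The maximum is at (0, 9/2). Substituting into each constraint, equality holds for (3) and (4); the remaining constraints have slack.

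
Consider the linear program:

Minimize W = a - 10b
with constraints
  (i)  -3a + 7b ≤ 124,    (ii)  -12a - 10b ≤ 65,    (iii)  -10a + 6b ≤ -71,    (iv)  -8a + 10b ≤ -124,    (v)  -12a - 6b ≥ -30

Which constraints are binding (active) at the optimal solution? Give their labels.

Corner points and W = a - 10b:
  (59/20, -251/25) → W = 2067/20
  (115/8, -95/4) → W = 2015/8
  (87/14, -52/7) → W = 161/2

The minimum is at (87/14, -52/7). Substituting into each constraint, equality holds for (iv) and (v); the remaining constraints have slack.

(iv) and (v)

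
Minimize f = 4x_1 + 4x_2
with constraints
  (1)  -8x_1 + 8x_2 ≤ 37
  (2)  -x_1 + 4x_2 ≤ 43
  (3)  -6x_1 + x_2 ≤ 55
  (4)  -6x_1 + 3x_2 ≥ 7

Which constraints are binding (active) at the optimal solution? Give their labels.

Extreme points and f = 4x_1 + 4x_2:
  (-403/40, -109/20) → f = -621/10
  (55/24, 83/12) → f = 221/6
  (-79/6, -24) → f = -446/3

The minimum is at (-79/6, -24). Substituting into each constraint, equality holds for (3) and (4); the remaining constraints have slack.

(3) and (4)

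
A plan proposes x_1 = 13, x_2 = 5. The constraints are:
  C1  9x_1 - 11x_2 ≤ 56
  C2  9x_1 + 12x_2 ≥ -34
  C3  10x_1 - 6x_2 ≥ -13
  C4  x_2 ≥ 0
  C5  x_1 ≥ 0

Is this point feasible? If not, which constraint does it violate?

not feasible — violates C1

Constraint C1: 9x_1 - 11x_2 = 62, which is not ≤ 56. All other constraints are satisfied.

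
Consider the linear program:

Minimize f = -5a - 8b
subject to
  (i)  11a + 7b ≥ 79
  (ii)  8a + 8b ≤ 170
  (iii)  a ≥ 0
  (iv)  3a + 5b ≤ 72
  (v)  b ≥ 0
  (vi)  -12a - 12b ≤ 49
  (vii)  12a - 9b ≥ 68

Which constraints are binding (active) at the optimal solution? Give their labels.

(ii) and (iv)

Corner points and f = -5a - 8b:
  (79/11, 0) → f = -395/11
  (1187/183, 200/183) → f = -7535/183
  (137/8, 33/8) → f = -949/8
  (85/4, 0) → f = -425/4
  (988/87, 220/29) → f = -10220/87

The minimum is at (137/8, 33/8). Substituting into each constraint, equality holds for (ii) and (iv); the remaining constraints have slack.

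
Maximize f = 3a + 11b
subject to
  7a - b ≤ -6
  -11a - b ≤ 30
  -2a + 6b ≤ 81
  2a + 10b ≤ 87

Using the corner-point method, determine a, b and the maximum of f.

At the optimal vertex, 7a - b = -6 and 2a + 10b = 87.
Solving simultaneously gives a = 3/8, b = 69/8.

a = 3/8, b = 69/8, maximum f = 96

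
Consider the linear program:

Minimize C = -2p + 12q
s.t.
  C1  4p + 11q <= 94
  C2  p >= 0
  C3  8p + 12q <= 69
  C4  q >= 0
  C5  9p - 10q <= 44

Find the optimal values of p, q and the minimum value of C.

Extreme points and C = -2p + 12q:
  (0, 23/4) → C = 69
  (0, 0) → C = 0
  (609/94, 269/188) → C = 198/47
  (44/9, 0) → C = -88/9

p = 44/9, q = 0, minimum C = -88/9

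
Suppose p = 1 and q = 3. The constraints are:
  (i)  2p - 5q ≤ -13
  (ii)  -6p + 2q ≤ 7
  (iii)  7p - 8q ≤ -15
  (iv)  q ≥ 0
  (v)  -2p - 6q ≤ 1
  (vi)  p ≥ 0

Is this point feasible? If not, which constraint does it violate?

(i): -13 ≤ -13 ✓
(ii): 0 ≤ 7 ✓
(iii): -17 ≤ -15 ✓
(iv): 3 ≥ 0 ✓
(v): -20 ≤ 1 ✓
(vi): 1 ≥ 0 ✓

feasible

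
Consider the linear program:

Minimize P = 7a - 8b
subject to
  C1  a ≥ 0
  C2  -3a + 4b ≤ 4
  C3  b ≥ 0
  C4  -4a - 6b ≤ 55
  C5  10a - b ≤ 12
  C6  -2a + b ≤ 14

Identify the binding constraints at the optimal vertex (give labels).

C1 and C2

Vertices and P = 7a - 8b:
  (0, 1) → P = -8
  (0, 0) → P = 0
  (52/37, 76/37) → P = -244/37
  (6/5, 0) → P = 42/5

The minimum is at (0, 1). Substituting into each constraint, equality holds for C1 and C2; the remaining constraints have slack.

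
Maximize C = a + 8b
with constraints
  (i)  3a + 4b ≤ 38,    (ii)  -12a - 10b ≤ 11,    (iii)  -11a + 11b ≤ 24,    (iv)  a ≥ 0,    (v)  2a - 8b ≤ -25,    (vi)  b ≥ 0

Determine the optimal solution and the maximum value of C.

Feasible corners and C = a + 8b:
  (46/11, 70/11) → C = 606/11
  (51/8, 151/32) → C = 353/8
  (83/66, 227/66) → C = 633/22

The binding constraints are 3a + 4b = 38 and -11a + 11b = 24.
Solving simultaneously gives a = 46/11, b = 70/11.

a = 46/11, b = 70/11, maximum C = 606/11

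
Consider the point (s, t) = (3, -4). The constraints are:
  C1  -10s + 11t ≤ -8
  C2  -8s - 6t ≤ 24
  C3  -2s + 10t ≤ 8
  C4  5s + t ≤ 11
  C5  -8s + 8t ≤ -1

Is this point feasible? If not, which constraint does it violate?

feasible

C1: -74 ≤ -8 ✓
C2: 0 ≤ 24 ✓
C3: -46 ≤ 8 ✓
C4: 11 ≤ 11 ✓
C5: -56 ≤ -1 ✓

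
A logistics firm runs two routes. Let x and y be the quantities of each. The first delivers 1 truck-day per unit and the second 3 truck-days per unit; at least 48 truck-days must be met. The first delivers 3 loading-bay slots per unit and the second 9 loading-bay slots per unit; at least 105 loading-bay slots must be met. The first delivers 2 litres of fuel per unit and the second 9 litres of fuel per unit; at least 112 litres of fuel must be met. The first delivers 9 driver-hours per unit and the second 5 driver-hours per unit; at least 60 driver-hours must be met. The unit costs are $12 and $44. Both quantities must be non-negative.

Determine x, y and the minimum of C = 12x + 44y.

x = 32, y = 16/3, minimum C = 1856/3

Vertices and C = 12x + 44y:
  (0, 16) → C = 704
  (56, 0) → C = 672
  (32, 16/3) → C = 1856/3
The feasible region is unbounded (it extends along (0, 1), (1, 0)), but C strictly increases along every unbounded feasible direction, so there is no improving ray and the minimum is attained at a vertex.

At the optimal vertex, x + 3y = 48 and 2x + 9y = 112.
Solving simultaneously gives x = 32, y = 16/3.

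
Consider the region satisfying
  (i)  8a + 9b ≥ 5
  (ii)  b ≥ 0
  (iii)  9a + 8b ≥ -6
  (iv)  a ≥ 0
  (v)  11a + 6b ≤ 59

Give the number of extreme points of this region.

4

Intersecting each pair of boundary lines and keeping only the points that satisfy every inequality leaves:
  (5/8, 0)
  (0, 5/9)
  (59/11, 0)
  (0, 59/6)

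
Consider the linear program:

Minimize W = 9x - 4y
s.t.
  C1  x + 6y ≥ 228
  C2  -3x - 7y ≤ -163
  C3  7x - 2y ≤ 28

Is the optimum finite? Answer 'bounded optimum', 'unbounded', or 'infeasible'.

unbounded

From the feasible point (-618/11, 521/11), moving in the direction (2, 7) keeps every constraint satisfied while W decreases without bound.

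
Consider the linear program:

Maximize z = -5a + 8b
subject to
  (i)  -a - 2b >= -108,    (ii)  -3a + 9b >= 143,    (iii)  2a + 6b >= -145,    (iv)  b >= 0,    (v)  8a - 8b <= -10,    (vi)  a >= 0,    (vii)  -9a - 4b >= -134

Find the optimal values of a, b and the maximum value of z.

a = 0, b = 67/2, maximum z = 268

Corner points and z = -5a + 8b:
  (0, 143/9) → z = 1144/9
  (634/93, 563/31) → z = 10342/93
  (0, 67/2) → z = 268

At the optimal vertex, a = 0 and -9a - 4b = -134.
Solving simultaneously gives a = 0, b = 67/2.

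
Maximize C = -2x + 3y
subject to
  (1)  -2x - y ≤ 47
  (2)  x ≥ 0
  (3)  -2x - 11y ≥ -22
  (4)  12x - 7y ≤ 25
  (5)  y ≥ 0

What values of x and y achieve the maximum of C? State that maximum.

x = 0, y = 2, maximum C = 6

Corner points and C = -2x + 3y:
  (0, 2) → C = 6
  (0, 0) → C = 0
  (429/146, 107/73) → C = -108/73
  (25/12, 0) → C = -25/6

At the optimal vertex, x = 0 and -2x - 11y = -22.
Solving simultaneously gives x = 0, y = 2.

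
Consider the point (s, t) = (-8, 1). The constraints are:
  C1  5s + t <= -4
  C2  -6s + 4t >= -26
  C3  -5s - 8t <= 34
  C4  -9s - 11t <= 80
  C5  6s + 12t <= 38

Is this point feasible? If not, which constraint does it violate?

feasible

C1: -39 ≤ -4 ✓
C2: 52 ≥ -26 ✓
C3: 32 ≤ 34 ✓
C4: 61 ≤ 80 ✓
C5: -36 ≤ 38 ✓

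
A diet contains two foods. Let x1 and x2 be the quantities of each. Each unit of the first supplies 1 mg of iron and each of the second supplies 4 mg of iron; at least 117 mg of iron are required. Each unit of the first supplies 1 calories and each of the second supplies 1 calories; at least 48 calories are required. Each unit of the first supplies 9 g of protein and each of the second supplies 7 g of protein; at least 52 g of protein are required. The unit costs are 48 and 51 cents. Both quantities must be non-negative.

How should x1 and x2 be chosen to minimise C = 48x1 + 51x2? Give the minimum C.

Extreme points and C = 48x1 + 51x2:
  (0, 48) → C = 2448
  (117, 0) → C = 5616
  (25, 23) → C = 2373
The feasible region is unbounded (it extends along (0, 1), (1, 0)), but C strictly increases along every unbounded feasible direction, so there is no improving ray and the minimum is attained at a vertex.

The optimum lies where x1 + 4x2 = 117 and x1 + x2 = 48.
Solving simultaneously gives x1 = 25, x2 = 23.

x1 = 25, x2 = 23, minimum C = 2373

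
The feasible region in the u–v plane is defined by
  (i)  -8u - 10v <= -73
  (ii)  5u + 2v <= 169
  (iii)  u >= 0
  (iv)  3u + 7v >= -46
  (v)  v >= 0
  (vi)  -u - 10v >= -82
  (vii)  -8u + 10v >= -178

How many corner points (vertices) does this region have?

Of the 21 pairwise boundary intersections, those satisfying every inequality are:
  (0, 73/10)
  (73/8, 0)
  (0, 41/5)
  (89/4, 0)
  (260/9, 239/45)

5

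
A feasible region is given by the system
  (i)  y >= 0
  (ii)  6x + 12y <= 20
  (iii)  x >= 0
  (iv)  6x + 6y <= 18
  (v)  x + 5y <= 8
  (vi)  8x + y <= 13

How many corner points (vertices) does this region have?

Pairwise boundary intersections that survive every other constraint:
  (0, 0)
  (13/8, 0)
  (2/9, 14/9)
  (68/45, 41/45)
  (0, 8/5)

5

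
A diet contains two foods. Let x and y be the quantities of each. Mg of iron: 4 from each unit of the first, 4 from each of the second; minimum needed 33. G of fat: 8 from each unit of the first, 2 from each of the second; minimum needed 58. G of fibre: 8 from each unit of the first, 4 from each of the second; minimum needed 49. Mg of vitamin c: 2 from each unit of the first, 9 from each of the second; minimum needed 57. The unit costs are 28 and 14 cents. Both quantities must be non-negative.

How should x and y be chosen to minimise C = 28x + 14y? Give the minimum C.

x = 6, y = 5, minimum C = 238

Corner points and C = 28x + 14y:
  (0, 29) → C = 406
  (57/2, 0) → C = 798
  (6, 5) → C = 238
The feasible region is unbounded (it extends along (0, 1), (1, 0)), but C strictly increases along every unbounded feasible direction, so there is no improving ray and the minimum is attained at a vertex.

The optimum lies where 8x + 2y = 58 and 2x + 9y = 57.
Solving simultaneously gives x = 6, y = 5.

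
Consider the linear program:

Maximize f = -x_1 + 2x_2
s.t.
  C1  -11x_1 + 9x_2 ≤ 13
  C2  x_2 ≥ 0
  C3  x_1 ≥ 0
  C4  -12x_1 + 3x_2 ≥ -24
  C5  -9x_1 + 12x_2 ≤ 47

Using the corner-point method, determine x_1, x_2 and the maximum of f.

x_1 = 17/5, x_2 = 28/5, maximum f = 39/5

Corner points and f = -x_1 + 2x_2:
  (0, 13/9) → f = 26/9
  (17/5, 28/5) → f = 39/5
  (0, 0) → f = 0
  (2, 0) → f = -2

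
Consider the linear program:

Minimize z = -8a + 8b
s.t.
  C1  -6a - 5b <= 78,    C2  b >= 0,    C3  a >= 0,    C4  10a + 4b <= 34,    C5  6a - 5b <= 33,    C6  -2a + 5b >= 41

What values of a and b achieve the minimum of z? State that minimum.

a = 3/29, b = 239/29, minimum z = 1888/29

Feasible corners and z = -8a + 8b:
  (0, 17/2) → z = 68
  (0, 41/5) → z = 328/5
  (3/29, 239/29) → z = 1888/29

The optimum lies where 10a + 4b = 34 and -2a + 5b = 41.
Solving simultaneously gives a = 3/29, b = 239/29.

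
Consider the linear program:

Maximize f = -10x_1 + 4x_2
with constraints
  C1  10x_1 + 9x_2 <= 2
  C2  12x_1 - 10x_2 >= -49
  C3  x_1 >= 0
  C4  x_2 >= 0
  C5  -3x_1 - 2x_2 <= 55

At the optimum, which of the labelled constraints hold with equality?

C1 and C3

Extreme points and f = -10x_1 + 4x_2:
  (0, 2/9) → f = 8/9
  (1/5, 0) → f = -2
  (0, 0) → f = 0

The maximum is at (0, 2/9). Substituting into each constraint, equality holds for C1 and C3; the remaining constraints have slack.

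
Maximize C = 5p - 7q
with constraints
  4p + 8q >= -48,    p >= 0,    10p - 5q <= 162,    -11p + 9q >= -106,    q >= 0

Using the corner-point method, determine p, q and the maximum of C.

Corner points and C = 5p - 7q:
  (0, 0) → C = 0
  (928/35, 722/35) → C = -414/35
  (106/11, 0) → C = 530/11
The feasible region is unbounded (it extends along (0, 1), (1, 2)), but C strictly decreases along every unbounded feasible direction, so there is no improving ray and the maximum is attained at a vertex.

The binding constraints are -11p + 9q = -106 and q = 0.
Solving simultaneously gives p = 106/11, q = 0.

p = 106/11, q = 0, maximum C = 530/11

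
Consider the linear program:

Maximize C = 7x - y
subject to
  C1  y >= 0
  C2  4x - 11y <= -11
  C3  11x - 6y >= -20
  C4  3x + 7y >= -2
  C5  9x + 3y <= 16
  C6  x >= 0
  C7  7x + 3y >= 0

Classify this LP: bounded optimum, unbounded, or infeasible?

Feasible corners and C = 7x - y:
  (143/111, 163/111) → C = 838/111
  (0, 1) → C = -1
  (12/29, 356/87) → C = -104/87
  (0, 10/3) → C = -10/3
The feasible region has finitely many vertices and no improving ray; the maximum is 838/111 at (143/111, 163/111).

bounded optimum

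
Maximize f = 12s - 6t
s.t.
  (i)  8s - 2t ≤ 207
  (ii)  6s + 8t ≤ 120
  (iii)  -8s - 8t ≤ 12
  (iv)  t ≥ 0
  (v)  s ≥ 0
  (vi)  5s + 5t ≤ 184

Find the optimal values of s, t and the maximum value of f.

s = 20, t = 0, maximum f = 240

The optimum lies where 6s + 8t = 120 and t = 0.
Solving simultaneously gives s = 20, t = 0.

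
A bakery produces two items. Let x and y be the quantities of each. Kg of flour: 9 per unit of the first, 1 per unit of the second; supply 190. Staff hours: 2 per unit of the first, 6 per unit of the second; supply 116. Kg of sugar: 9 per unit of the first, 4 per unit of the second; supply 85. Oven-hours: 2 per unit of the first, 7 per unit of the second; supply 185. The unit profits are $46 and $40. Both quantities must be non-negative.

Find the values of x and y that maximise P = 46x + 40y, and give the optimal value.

x = 1, y = 19, maximum P = 806

Feasible corners and P = 46x + 40y:
  (0, 0) → P = 0
  (0, 58/3) → P = 2320/3
  (85/9, 0) → P = 3910/9
  (1, 19) → P = 806

The optimum lies where 2x + 6y = 116 and 9x + 4y = 85.
Solving simultaneously gives x = 1, y = 19.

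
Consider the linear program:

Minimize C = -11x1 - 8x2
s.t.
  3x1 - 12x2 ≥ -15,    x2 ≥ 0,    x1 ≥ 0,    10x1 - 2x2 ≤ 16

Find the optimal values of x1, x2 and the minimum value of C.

Feasible corners and C = -11x1 - 8x2:
  (0, 5/4) → C = -10
  (37/19, 33/19) → C = -671/19
  (0, 0) → C = 0
  (8/5, 0) → C = -88/5

The binding constraints are 3x1 - 12x2 = -15 and 10x1 - 2x2 = 16.
Solving simultaneously gives x1 = 37/19, x2 = 33/19.

x1 = 37/19, x2 = 33/19, minimum C = -671/19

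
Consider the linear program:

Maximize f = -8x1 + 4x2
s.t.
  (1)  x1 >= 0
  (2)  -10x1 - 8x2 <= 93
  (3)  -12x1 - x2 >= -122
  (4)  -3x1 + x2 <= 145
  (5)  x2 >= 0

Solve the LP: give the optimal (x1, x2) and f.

Extreme points and f = -8x1 + 4x2:
  (0, 122) → f = 488
  (0, 0) → f = 0
  (61/6, 0) → f = -244/3

The optimum lies where x1 = 0 and -12x1 - x2 = -122.
Solving simultaneously gives x1 = 0, x2 = 122.

x1 = 0, x2 = 122, maximum f = 488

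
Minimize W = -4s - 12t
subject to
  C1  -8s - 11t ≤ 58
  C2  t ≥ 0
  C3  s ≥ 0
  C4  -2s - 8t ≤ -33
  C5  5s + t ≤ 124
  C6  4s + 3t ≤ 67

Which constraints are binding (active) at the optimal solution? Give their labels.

Corner points and W = -4s - 12t:
  (33/2, 0) → W = -66
  (67/4, 0) → W = -67
  (0, 33/8) → W = -99/2
  (0, 67/3) → W = -268

The minimum is at (0, 67/3). Substituting into each constraint, equality holds for C3 and C6; the remaining constraints have slack.

C3 and C6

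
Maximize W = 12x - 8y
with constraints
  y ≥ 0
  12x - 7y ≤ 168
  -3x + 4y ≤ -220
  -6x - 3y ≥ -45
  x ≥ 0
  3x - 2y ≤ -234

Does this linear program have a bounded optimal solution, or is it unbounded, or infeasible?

infeasible

The boundaries x = 0 and 3x - 2y = -234 meet at (0, 117), but that point violates -3x + 4y ≤ -220. Every candidate vertex is excluded by some other constraint, so the feasible region is empty.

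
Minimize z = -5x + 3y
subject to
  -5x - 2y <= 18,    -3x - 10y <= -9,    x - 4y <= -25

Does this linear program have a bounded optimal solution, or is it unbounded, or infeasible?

unbounded

From the feasible point (-61/11, 107/22), moving in the direction (4, 1) keeps every constraint satisfied while z decreases without bound.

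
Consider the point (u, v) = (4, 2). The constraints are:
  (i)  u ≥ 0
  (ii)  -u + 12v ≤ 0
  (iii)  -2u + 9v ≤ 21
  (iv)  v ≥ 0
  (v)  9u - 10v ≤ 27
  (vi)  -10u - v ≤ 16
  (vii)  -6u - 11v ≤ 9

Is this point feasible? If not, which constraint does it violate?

Constraint (ii): -u + 12v = 20, which is not ≤ 0. All other constraints are satisfied.

not feasible — violates (ii)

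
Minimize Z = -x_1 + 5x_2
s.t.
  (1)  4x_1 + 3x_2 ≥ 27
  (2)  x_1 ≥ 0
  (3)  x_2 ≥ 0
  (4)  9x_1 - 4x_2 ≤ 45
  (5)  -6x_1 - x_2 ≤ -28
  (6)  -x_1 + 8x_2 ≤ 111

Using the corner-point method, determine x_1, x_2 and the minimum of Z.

Vertices and Z = -x_1 + 5x_2:
  (243/43, 63/43) → Z = 72/43
  (57/14, 25/7) → Z = 193/14
  (201/17, 261/17) → Z = 1104/17
  (113/49, 694/49) → Z = 3357/49

x_1 = 243/43, x_2 = 63/43, minimum Z = 72/43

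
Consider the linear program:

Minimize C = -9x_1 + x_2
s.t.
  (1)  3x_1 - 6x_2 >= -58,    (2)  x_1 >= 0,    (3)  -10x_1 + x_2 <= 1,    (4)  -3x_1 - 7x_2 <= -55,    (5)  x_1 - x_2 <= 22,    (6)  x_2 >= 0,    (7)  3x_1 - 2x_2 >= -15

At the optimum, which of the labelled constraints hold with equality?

Vertices and C = -9x_1 + x_2:
  (190/3, 124/3) → C = -1586/3
  (13/6, 43/4) → C = -35/4
  (48/73, 553/73) → C = 121/73
  (13/17, 147/17) → C = 30/17
  (55/3, 0) → C = -165
  (22, 0) → C = -198

The minimum is at (190/3, 124/3). Substituting into each constraint, equality holds for (1) and (5); the remaining constraints have slack.

(1) and (5)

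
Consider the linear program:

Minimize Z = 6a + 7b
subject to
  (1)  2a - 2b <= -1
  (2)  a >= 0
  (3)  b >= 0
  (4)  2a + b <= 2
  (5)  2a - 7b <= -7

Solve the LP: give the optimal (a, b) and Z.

At the optimal vertex, a = 0 and 2a - 7b = -7.
Solving simultaneously gives a = 0, b = 1.

a = 0, b = 1, minimum Z = 7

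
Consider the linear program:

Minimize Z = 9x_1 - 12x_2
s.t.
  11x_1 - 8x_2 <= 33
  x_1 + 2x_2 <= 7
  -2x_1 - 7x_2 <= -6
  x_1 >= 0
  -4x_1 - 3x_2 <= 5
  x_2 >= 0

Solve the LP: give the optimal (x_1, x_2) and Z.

x_1 = 0, x_2 = 7/2, minimum Z = -42

Vertices and Z = 9x_1 - 12x_2:
  (61/15, 22/15) → Z = 19
  (3, 0) → Z = 27
  (0, 7/2) → Z = -42
  (0, 6/7) → Z = -72/7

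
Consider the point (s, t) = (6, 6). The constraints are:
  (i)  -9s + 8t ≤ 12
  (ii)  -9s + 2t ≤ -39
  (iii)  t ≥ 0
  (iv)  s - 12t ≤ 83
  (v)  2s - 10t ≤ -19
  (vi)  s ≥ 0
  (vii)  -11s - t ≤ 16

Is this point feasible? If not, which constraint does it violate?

(i): -6 ≤ 12 ✓
(ii): -42 ≤ -39 ✓
(iii): 6 ≥ 0 ✓
(iv): -66 ≤ 83 ✓
(v): -48 ≤ -19 ✓
(vi): 6 ≥ 0 ✓
(vii): -72 ≤ 16 ✓

feasible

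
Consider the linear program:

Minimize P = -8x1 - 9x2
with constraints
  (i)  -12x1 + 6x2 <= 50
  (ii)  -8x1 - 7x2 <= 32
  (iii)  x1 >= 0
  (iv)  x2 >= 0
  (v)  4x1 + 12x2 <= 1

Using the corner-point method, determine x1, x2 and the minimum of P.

x1 = 1/4, x2 = 0, minimum P = -2

At the optimal vertex, x2 = 0 and 4x1 + 12x2 = 1.
Solving simultaneously gives x1 = 1/4, x2 = 0.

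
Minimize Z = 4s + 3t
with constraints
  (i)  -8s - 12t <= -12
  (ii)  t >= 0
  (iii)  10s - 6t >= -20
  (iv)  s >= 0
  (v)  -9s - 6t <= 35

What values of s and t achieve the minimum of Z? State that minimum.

Vertices and Z = 4s + 3t:
  (3/2, 0) → Z = 6
  (0, 1) → Z = 3
  (0, 10/3) → Z = 10
The feasible region is unbounded (it extends along (3, 5), (1, 0)), but Z strictly increases along every unbounded feasible direction, so there is no improving ray and the minimum is attained at a vertex.

At the optimal vertex, -8s - 12t = -12 and s = 0.
Solving simultaneously gives s = 0, t = 1.

s = 0, t = 1, minimum Z = 3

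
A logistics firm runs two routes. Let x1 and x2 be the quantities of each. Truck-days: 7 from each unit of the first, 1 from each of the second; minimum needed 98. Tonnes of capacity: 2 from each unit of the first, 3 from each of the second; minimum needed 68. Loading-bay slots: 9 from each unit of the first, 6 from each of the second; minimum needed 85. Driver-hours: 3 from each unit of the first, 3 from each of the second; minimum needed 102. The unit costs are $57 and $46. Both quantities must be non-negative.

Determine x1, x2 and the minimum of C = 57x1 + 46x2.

x1 = 32/3, x2 = 70/3, minimum C = 5044/3

Feasible corners and C = 57x1 + 46x2:
  (0, 98) → C = 4508
  (34, 0) → C = 1938
  (32/3, 70/3) → C = 5044/3
The feasible region is unbounded (it extends along (0, 1), (1, 0)), but C strictly increases along every unbounded feasible direction, so there is no improving ray and the minimum is attained at a vertex.

The binding constraints are 7x1 + x2 = 98 and 3x1 + 3x2 = 102.
Solving simultaneously gives x1 = 32/3, x2 = 70/3.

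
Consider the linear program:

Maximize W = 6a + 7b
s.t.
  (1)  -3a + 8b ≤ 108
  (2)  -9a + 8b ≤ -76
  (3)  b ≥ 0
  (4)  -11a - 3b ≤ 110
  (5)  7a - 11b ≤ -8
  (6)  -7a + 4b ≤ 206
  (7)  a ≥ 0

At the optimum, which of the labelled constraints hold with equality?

(1) and (5)

Feasible corners and W = 6a + 7b:
  (92/3, 25) → W = 359
  (1124/23, 732/23) → W = 516
  (900/43, 604/43) → W = 9628/43

The maximum is at (1124/23, 732/23). Substituting into each constraint, equality holds for (1) and (5); the remaining constraints have slack.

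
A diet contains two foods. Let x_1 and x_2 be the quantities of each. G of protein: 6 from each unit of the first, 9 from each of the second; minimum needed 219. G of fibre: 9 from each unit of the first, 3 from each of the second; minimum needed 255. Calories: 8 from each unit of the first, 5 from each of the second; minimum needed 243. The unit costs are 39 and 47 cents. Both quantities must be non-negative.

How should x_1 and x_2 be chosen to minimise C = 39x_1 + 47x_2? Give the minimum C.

x_1 = 26, x_2 = 7, minimum C = 1343

Vertices and C = 39x_1 + 47x_2:
  (0, 85) → C = 3995
  (73/2, 0) → C = 2847/2
  (26, 7) → C = 1343
The feasible region is unbounded (it extends along (0, 1), (1, 0)), but C strictly increases along every unbounded feasible direction, so there is no improving ray and the minimum is attained at a vertex.

The binding constraints are 6x_1 + 9x_2 = 219 and 9x_1 + 3x_2 = 255.
Solving simultaneously gives x_1 = 26, x_2 = 7.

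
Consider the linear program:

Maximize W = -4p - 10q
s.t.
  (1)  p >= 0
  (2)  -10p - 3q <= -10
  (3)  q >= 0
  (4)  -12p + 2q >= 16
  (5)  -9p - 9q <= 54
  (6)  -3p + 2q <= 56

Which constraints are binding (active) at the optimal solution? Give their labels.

Extreme points and W = -4p - 10q:
  (0, 8) → W = -80
  (0, 28) → W = -280
  (40/9, 104/3) → W = -3280/9

The maximum is at (0, 8). Substituting into each constraint, equality holds for (1) and (4); the remaining constraints have slack.

(1) and (4)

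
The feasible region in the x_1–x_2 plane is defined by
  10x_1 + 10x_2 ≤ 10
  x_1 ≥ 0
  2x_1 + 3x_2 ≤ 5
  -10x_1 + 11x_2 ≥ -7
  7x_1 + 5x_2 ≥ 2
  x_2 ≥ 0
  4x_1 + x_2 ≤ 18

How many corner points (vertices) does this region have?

The feasible vertices (each the meet of two boundaries and inside every other half-plane) are:
  (0, 1)
  (6/7, 1/7)
  (0, 2/5)
  (7/10, 0)
  (2/7, 0)

5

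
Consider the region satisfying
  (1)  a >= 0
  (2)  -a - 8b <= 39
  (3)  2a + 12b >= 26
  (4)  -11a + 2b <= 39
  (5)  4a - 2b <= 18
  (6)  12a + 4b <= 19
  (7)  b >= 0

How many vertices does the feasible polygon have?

Of the 21 pairwise boundary intersections, those satisfying every inequality are:
  (0, 13/6)
  (0, 19/4)
  (31/34, 137/68)

3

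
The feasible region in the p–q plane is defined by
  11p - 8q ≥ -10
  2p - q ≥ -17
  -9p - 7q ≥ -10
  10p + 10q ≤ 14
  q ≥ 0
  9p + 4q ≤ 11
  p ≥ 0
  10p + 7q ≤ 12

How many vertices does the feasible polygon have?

Of the 28 pairwise boundary intersections, those satisfying every inequality are:
  (6/95, 127/95)
  (0, 5/4)
  (1/10, 13/10)
  (10/9, 0)
  (0, 0)

5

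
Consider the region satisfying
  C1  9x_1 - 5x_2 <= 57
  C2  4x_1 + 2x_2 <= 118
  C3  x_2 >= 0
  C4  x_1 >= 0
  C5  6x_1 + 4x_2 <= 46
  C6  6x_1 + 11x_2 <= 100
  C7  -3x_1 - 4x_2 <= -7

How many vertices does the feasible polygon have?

6

The feasible vertices (each the meet of two boundaries and inside every other half-plane) are:
  (19/3, 0)
  (229/33, 12/11)
  (7/3, 0)
  (0, 100/11)
  (0, 7/4)
  (53/21, 54/7)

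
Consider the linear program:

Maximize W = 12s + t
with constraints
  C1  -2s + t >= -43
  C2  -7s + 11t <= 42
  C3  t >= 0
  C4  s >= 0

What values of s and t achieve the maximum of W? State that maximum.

s = 103/3, t = 77/3, maximum W = 1313/3

Vertices and W = 12s + t:
  (103/3, 77/3) → W = 1313/3
  (43/2, 0) → W = 258
  (0, 42/11) → W = 42/11
  (0, 0) → W = 0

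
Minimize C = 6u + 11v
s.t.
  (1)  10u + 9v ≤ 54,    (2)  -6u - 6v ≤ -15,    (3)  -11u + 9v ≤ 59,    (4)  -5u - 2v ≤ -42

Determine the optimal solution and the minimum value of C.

Extreme points and C = 6u + 11v:
  (63/2, -29) → C = -130
  (54/5, -6) → C = -6/5
  (37/3, -59/6) → C = -205/6

The optimum lies where 10u + 9v = 54 and -6u - 6v = -15.
Solving simultaneously gives u = 63/2, v = -29.

u = 63/2, v = -29, minimum C = -130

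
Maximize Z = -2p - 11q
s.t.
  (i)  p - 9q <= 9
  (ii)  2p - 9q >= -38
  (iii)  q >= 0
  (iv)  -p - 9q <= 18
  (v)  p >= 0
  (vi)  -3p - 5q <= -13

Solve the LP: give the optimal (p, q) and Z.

p = 13/3, q = 0, maximum Z = -26/3

Extreme points and Z = -2p - 11q:
  (9, 0) → Z = -18
  (0, 38/9) → Z = -418/9
  (13/3, 0) → Z = -26/3
  (0, 13/5) → Z = -143/5
The feasible region is unbounded (it extends along (9, 2), (9, 1)), but Z strictly decreases along every unbounded feasible direction, so there is no improving ray and the maximum is attained at a vertex.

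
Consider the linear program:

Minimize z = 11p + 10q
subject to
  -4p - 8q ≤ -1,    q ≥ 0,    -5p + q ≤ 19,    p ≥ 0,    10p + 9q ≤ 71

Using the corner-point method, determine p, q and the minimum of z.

p = 0, q = 1/8, minimum z = 5/4

Feasible corners and z = 11p + 10q:
  (1/4, 0) → z = 11/4
  (0, 1/8) → z = 5/4
  (71/10, 0) → z = 781/10
  (0, 71/9) → z = 710/9

The binding constraints are -4p - 8q = -1 and p = 0.
Solving simultaneously gives p = 0, q = 1/8.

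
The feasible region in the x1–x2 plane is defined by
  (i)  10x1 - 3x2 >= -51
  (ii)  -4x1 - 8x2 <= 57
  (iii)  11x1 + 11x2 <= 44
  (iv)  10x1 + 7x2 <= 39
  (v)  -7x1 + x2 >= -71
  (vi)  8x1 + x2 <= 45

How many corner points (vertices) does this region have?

5

Intersecting each pair of boundary lines and keeping only the points that satisfy every inequality leaves:
  (-579/92, -183/46)
  (-3, 7)
  (139/20, -53/5)
  (11/3, 1/3)
  (6, -3)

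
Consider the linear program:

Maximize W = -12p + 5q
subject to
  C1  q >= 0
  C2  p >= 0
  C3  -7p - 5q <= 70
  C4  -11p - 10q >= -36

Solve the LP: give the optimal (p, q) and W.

p = 0, q = 18/5, maximum W = 18

Feasible corners and W = -12p + 5q:
  (0, 0) → W = 0
  (36/11, 0) → W = -432/11
  (0, 18/5) → W = 18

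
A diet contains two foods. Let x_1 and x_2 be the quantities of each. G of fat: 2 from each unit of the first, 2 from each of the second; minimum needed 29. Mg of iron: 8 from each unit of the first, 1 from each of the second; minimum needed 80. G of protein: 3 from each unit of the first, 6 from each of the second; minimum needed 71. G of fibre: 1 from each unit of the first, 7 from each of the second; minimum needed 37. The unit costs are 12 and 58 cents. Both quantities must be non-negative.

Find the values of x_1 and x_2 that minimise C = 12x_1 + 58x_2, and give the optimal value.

x_1 = 55/3, x_2 = 8/3, minimum C = 1124/3

Extreme points and C = 12x_1 + 58x_2:
  (0, 80) → C = 4640
  (37, 0) → C = 444
  (409/45, 328/45) → C = 23932/45
  (55/3, 8/3) → C = 1124/3
The feasible region is unbounded (it extends along (0, 1), (1, 0)), but C strictly increases along every unbounded feasible direction, so there is no improving ray and the minimum is attained at a vertex.

The binding constraints are 3x_1 + 6x_2 = 71 and x_1 + 7x_2 = 37.
Solving simultaneously gives x_1 = 55/3, x_2 = 8/3.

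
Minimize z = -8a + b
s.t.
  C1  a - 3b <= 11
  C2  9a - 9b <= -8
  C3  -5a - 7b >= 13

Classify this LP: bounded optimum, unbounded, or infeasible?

bounded optimum

Corner points and z = -8a + b:
  (-41/6, -107/18) → z = 877/18
  (-173/108, -77/108) → z = 1307/108
The feasible region has finitely many vertices and no improving ray; the minimum is 1307/108 at (-173/108, -77/108).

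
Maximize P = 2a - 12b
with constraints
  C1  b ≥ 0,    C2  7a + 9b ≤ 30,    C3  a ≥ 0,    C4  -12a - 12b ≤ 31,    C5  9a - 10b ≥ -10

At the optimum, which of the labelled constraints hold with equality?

Feasible corners and P = 2a - 12b:
  (30/7, 0) → P = 60/7
  (0, 0) → P = 0
  (210/151, 340/151) → P = -3660/151
  (0, 1) → P = -12

The maximum is at (30/7, 0). Substituting into each constraint, equality holds for C1 and C2; the remaining constraints have slack.

C1 and C2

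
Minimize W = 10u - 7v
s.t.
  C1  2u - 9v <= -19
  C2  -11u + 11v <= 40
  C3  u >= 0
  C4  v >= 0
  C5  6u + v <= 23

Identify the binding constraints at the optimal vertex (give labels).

C2 and C3

Extreme points and W = 10u - 7v:
  (0, 19/9) → W = -133/9
  (47/14, 20/7) → W = 95/7
  (0, 40/11) → W = -280/11
  (213/77, 493/77) → W = -1321/77

The minimum is at (0, 40/11). Substituting into each constraint, equality holds for C2 and C3; the remaining constraints have slack.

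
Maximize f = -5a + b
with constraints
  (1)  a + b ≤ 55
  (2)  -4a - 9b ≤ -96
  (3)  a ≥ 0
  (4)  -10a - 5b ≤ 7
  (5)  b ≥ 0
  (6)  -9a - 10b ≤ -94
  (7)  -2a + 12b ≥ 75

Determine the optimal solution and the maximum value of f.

a = 0, b = 55, maximum f = 55

Feasible corners and f = -5a + b:
  (0, 55) → f = 55
  (585/14, 185/14) → f = -1370/7
  (0, 32/3) → f = 32/3
  (159/22, 82/11) → f = -631/22

The binding constraints are a + b = 55 and a = 0.
Solving simultaneously gives a = 0, b = 55.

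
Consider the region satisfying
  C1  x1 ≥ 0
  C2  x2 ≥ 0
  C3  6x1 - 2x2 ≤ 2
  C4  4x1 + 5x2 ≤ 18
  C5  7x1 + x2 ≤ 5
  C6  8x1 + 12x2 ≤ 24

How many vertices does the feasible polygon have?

5

Intersecting each pair of boundary lines and keeping only the points that satisfy every inequality leaves:
  (0, 0)
  (0, 2)
  (1/3, 0)
  (3/5, 4/5)
  (9/19, 32/19)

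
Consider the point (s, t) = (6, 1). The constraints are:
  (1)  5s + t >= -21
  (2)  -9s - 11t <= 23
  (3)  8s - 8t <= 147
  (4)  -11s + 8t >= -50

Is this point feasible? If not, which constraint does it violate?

Constraint (4): -11s + 8t = -58, which is not ≥ -50. All other constraints are satisfied.

not feasible — violates (4)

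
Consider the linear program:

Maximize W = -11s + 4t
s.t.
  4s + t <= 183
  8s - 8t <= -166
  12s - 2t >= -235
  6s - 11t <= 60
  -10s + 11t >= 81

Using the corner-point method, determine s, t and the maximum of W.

The optimum lies where 4s + t = 183 and 12s - 2t = -235.
Solving simultaneously gives s = 131/20, t = 784/5.

s = 131/20, t = 784/5, maximum W = 11103/20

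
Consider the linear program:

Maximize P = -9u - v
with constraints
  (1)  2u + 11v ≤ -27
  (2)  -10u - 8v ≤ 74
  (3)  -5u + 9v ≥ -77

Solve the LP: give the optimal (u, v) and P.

u = -299/47, v = -61/47, maximum P = 2752/47

Vertices and P = -9u - v:
  (-299/47, -61/47) → P = 2752/47
  (604/73, -289/73) → P = -5147/73
  (-5/13, -114/13) → P = 159/13

At the optimal vertex, 2u + 11v = -27 and -10u - 8v = 74.
Solving simultaneously gives u = -299/47, v = -61/47.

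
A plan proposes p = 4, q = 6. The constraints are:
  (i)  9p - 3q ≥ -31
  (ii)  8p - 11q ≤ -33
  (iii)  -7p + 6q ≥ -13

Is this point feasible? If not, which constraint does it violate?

feasible

(i): 18 ≥ -31 ✓
(ii): -34 ≤ -33 ✓
(iii): 8 ≥ -13 ✓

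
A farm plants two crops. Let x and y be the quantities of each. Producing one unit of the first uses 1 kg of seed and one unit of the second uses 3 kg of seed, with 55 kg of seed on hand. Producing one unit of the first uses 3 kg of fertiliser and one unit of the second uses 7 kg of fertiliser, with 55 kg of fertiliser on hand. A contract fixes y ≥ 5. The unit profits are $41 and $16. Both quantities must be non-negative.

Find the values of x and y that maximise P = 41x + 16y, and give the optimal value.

Feasible corners and P = 41x + 16y:
  (0, 55/7) → P = 880/7
  (0, 5) → P = 80
  (20/3, 5) → P = 1060/3

At the optimal vertex, 3x + 7y = 55 and y = 5.
Solving simultaneously gives x = 20/3, y = 5.

x = 20/3, y = 5, maximum P = 1060/3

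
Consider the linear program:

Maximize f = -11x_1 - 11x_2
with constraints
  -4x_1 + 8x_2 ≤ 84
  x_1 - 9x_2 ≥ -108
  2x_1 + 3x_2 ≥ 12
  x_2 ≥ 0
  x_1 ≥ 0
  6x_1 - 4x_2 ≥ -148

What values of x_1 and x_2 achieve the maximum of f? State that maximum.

x_1 = 0, x_2 = 4, maximum f = -44

Corner points and f = -11x_1 - 11x_2:
  (27/7, 87/7) → f = -1254/7
  (0, 21/2) → f = -231/2
  (6, 0) → f = -66
  (0, 4) → f = -44
The feasible region is unbounded (it extends along (1, 0), (9, 1)), but f strictly decreases along every unbounded feasible direction, so there is no improving ray and the maximum is attained at a vertex.

At the optimal vertex, 2x_1 + 3x_2 = 12 and x_1 = 0.
Solving simultaneously gives x_1 = 0, x_2 = 4.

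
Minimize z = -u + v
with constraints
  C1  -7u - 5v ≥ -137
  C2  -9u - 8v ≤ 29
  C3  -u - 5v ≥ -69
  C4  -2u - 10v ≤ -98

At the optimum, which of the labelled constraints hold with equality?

Extreme points and z = -u + v:
  (34/3, 173/15) → z = 1/5
  (44/3, 103/15) → z = -39/5
  (-697/37, 650/37) → z = 1347/37
  (-537/37, 470/37) → z = 1007/37

The minimum is at (44/3, 103/15). Substituting into each constraint, equality holds for C1 and C4; the remaining constraints have slack.

C1 and C4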